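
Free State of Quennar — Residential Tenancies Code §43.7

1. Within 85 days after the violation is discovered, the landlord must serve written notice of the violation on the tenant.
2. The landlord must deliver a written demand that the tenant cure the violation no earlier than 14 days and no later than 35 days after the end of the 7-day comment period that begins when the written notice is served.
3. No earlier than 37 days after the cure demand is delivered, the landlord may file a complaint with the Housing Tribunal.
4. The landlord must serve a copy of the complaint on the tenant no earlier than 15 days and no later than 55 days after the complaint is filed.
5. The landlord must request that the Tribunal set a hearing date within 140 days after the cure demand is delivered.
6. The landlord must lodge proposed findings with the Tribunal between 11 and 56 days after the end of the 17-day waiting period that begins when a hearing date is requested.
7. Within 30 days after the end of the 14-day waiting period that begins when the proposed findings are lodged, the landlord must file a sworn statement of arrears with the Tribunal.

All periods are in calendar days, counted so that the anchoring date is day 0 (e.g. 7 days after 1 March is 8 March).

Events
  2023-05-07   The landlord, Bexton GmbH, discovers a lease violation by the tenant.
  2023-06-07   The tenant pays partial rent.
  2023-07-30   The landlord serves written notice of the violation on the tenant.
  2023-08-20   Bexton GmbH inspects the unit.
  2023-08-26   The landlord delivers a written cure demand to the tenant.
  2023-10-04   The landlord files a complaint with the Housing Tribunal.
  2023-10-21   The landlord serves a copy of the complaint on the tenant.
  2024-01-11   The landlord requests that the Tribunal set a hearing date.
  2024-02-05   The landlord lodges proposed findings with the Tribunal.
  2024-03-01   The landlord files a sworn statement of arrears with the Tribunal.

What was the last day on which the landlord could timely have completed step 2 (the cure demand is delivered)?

2023-09-10

The written notice is served on 2023-07-30; the 7-day comment period therefore ends 2023-08-06, and step 2 runs from that date. The window is 14–35 days after 2023-08-06; it closes on 2023-09-10.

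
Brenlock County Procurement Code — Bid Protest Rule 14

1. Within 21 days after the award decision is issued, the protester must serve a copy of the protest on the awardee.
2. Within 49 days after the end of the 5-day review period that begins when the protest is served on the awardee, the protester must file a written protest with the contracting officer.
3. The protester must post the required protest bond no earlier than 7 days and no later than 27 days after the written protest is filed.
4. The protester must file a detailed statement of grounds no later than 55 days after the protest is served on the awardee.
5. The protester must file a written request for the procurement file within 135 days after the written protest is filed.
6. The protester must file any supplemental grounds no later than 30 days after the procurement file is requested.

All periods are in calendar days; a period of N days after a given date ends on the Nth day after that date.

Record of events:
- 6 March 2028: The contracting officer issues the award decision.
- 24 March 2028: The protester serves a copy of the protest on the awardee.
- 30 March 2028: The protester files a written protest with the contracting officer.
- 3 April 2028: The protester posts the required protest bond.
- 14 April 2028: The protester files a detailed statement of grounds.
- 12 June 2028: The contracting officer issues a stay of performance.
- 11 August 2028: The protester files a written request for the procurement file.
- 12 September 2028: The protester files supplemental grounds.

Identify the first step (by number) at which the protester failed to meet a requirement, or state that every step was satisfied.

Step 3

Step 1 — counting 21 days from 6 March 2028 (when the award decision is issued) gives a deadline of 27 March 2028; done 24 March 2028 — timely.
Step 2 — counting 49 days from 29 March 2028 (end of the 5-day review period, which began when the protest is served on the awardee on 24 March 2028) gives a deadline of 17 May 2028; completed 30 March 2028, before the deadline.
Step 3 — 7 and 27 days from 30 March 2028 (when the written protest is filed) are 6 April 2028 and 26 April 2028 respectively; done 3 April 2028 — 3 days before the window opened.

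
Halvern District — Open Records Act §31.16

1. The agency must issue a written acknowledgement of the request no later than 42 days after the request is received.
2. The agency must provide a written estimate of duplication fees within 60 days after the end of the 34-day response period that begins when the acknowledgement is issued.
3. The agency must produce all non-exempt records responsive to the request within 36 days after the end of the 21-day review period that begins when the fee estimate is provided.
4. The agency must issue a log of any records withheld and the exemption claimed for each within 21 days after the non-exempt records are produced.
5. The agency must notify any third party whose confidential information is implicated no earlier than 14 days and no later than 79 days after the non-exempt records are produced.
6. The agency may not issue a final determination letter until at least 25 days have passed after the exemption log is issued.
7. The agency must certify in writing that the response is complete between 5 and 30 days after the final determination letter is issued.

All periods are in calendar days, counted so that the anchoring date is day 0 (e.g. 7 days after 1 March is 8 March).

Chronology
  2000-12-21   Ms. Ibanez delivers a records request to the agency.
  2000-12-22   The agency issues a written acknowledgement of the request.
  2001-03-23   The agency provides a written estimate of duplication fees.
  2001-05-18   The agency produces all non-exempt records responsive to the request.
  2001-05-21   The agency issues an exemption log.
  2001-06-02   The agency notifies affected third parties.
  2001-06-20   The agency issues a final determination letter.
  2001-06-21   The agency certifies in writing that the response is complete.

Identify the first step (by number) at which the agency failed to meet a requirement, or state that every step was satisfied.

Step 7

Step 1 — counting 42 days from 2000-12-21 (when the request is received) gives a deadline of 2001-02-01; 2000-12-22 is within that limit.
Step 2 — counting 60 days from 2001-01-25 (end of the 34-day response period, which began when the acknowledgement is issued on 2000-12-22) gives a deadline of 2001-03-26; completed 2001-03-23, before the deadline.
Step 3 — counting 36 days from 2001-04-13 (end of the 21-day review period, which began when the fee estimate is provided on 2001-03-23) gives a deadline of 2001-05-19; done 2001-05-18 — timely.
Step 4 — counting 21 days from 2001-05-18 (when the non-exempt records are produced) gives a deadline of 2001-06-08; 2001-05-21 is within that limit.
Step 5 — 14 and 79 days from 2001-05-18 (when the non-exempt records are produced) are 2001-06-01 and 2001-08-05 respectively; 2001-06-02 falls inside that range.
Step 6 — must wait 25 days from 2001-05-21 (when the exemption log is issued), so not before 2001-06-15; done 2001-06-20 — permitted.
Step 7 — 5 and 30 days from 2001-06-20 (when the final determination letter is issued) are 2001-06-25 and 2001-07-20 respectively; 2001-06-21 is 4 days too early.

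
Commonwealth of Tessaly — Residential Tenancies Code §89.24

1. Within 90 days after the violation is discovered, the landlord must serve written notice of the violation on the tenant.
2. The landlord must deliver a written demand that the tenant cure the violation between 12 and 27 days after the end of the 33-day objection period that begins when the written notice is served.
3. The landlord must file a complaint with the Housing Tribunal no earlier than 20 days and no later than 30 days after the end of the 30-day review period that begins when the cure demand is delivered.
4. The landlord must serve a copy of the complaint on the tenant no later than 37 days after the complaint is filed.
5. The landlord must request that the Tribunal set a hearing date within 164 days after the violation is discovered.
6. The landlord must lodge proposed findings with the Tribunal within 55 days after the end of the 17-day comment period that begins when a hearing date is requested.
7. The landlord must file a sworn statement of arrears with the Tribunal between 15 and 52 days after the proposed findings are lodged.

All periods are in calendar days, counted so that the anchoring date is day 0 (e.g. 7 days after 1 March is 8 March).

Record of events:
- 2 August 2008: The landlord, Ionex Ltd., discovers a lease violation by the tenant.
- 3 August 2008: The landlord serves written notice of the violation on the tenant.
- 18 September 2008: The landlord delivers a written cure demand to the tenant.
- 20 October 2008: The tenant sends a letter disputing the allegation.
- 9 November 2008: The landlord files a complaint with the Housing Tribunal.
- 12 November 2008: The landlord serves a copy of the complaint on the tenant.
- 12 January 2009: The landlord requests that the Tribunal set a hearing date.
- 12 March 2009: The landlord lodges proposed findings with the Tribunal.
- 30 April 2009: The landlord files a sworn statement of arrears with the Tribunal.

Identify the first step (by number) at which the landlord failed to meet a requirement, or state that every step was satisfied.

(1) due by 2 August 2008 + 90 days = 31 October 2008; 3 August 2008 is within that limit.
(2) the permitted window runs from 5 September 2008 + 12 = 17 September 2008 to 5 September 2008 + 27 = 2 October 2008; done 18 September 2008, which is between those dates.
(3) the permitted window runs from 18 October 2008 + 20 = 7 November 2008 to 18 October 2008 + 30 = 17 November 2008; done 9 November 2008 — within the window.
(4) due by 9 November 2008 + 37 days = 16 December 2008; completed 12 November 2008, before the deadline.
(5) due by 2 August 2008 + 164 days = 13 January 2009; done 12 January 2009 — timely.
(6) due by 29 January 2009 + 55 days = 25 March 2009; completed 12 March 2009, before the deadline.
(7) the permitted window runs from 12 March 2009 + 15 = 27 March 2009 to 12 March 2009 + 52 = 3 May 2009; done 30 April 2009 — within the window.

None — every step was satisfied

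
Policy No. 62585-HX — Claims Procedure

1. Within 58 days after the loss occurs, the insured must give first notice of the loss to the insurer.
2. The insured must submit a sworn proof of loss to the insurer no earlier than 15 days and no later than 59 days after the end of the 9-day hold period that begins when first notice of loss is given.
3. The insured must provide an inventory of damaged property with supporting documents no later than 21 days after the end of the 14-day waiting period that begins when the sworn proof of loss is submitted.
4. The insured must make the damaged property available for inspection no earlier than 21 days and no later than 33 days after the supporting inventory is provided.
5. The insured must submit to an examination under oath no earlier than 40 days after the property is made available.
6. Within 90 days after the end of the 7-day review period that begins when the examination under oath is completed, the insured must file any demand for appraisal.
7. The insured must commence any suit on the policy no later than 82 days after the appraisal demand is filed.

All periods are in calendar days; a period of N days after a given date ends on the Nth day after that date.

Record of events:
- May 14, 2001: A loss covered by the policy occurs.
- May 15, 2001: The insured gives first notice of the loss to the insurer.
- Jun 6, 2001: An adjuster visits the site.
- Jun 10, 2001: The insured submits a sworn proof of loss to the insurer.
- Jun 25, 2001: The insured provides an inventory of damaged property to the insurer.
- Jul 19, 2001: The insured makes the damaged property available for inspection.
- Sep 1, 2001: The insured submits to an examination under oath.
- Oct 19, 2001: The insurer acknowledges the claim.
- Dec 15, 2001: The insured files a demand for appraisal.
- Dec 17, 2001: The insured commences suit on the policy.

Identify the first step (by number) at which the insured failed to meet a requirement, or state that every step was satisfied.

Step 6

Step 1 — counting 58 days from May 14, 2001 (when the loss occurs) gives a deadline of Jul 11, 2001; May 15, 2001 is within that limit.
Step 2 — 15 and 59 days from May 24, 2001 (end of the 9-day hold period, which began when first notice of loss is given on May 15, 2001) are Jun 8, 2001 and Jul 22, 2001 respectively; done Jun 10, 2001, which is between those dates.
Step 3 — counting 21 days from Jun 24, 2001 (end of the 14-day waiting period, which began when the sworn proof of loss is submitted on Jun 10, 2001) gives a deadline of Jul 15, 2001; done Jun 25, 2001 — timely.
Step 4 — 21 and 33 days from Jun 25, 2001 (when the supporting inventory is provided) are Jul 16, 2001 and Jul 28, 2001 respectively; done Jul 19, 2001 — within the window.
Step 5 — must wait 40 days from Jul 19, 2001 (when the property is made available), so not before Aug 28, 2001; Sep 1, 2001 is on or after that date.
Step 6 — counting 90 days from Sep 8, 2001 (end of the 7-day review period, which began when the examination under oath is completed on Sep 1, 2001) gives a deadline of Dec 7, 2001; done Dec 15, 2001 — 8 days late.
That is the first point of non-compliance.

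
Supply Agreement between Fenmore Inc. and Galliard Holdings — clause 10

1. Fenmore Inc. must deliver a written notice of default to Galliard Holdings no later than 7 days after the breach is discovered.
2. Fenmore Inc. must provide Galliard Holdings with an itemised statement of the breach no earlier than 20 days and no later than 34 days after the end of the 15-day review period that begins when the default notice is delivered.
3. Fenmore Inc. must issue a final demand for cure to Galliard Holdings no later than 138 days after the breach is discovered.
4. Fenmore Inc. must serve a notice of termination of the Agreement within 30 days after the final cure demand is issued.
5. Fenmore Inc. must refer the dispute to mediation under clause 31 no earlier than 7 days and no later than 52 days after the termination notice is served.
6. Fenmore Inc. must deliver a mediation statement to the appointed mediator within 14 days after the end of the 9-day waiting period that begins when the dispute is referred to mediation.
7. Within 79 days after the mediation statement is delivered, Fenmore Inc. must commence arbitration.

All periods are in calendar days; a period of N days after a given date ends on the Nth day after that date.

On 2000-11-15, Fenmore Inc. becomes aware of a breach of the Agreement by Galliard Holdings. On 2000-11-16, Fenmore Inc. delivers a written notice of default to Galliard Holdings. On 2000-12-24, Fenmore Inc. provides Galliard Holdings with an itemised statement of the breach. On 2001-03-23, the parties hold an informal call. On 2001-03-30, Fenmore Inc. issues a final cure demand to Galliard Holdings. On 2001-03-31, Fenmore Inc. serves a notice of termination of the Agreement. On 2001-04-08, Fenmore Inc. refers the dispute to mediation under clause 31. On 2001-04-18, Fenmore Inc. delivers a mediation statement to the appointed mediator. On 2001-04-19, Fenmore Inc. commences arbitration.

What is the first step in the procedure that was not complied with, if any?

Step 1 — counting 7 days from 2000-11-15 (when the breach is discovered) gives a deadline of 2000-11-22; done 2000-11-16 — timely.
Step 2 — 20 and 34 days from 2000-12-01 (end of the 15-day review period, which began when the default notice is delivered on 2000-11-16) are 2000-12-21 and 2001-01-04 respectively; 2000-12-24 falls inside that range.
Step 3 — counting 138 days from 2000-11-15 (when the breach is discovered) gives a deadline of 2001-04-02; done 2001-03-30 — timely.
Step 4 — counting 30 days from 2001-03-30 (when the final cure demand is issued) gives a deadline of 2001-04-29; 2001-03-31 is within that limit.
Step 5 — 7 and 52 days from 2001-03-31 (when the termination notice is served) are 2001-04-07 and 2001-05-22 respectively; done 2001-04-08, which is between those dates.
Step 6 — counting 14 days from 2001-04-17 (end of the 9-day waiting period, which began when the dispute is referred to mediation on 2001-04-08) gives a deadline of 2001-05-01; 2001-04-18 is within that limit.
Step 7 — counting 79 days from 2001-04-18 (when the mediation statement is delivered) gives a deadline of 2001-07-06; 2001-04-19 is within that limit.

None — every step was satisfied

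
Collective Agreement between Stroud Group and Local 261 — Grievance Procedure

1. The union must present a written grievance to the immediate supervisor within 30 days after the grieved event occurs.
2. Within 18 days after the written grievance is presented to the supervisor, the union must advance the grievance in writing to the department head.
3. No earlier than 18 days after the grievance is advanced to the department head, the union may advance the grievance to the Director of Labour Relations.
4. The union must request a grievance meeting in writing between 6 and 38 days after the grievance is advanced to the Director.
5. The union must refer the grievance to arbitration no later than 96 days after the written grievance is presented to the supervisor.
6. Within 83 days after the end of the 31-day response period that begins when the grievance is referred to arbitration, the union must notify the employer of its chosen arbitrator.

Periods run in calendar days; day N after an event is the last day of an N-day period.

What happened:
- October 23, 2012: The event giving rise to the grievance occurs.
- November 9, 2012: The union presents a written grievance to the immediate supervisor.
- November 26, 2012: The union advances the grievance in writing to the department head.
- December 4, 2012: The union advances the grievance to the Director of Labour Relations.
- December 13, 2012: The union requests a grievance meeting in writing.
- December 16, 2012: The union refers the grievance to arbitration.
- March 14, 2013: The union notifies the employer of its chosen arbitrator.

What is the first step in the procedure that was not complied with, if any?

Step 3

(1) due by October 23, 2012 + 30 days = November 22, 2012; done November 9, 2012 — timely.
(2) due by November 9, 2012 + 18 days = November 27, 2012; November 26, 2012 is within that limit.
(3) permitted from November 26, 2012 + 18 days = December 14, 2012 onward; December 4, 2012 is 10 days before the earliest permitted date.
Later steps need not be reached.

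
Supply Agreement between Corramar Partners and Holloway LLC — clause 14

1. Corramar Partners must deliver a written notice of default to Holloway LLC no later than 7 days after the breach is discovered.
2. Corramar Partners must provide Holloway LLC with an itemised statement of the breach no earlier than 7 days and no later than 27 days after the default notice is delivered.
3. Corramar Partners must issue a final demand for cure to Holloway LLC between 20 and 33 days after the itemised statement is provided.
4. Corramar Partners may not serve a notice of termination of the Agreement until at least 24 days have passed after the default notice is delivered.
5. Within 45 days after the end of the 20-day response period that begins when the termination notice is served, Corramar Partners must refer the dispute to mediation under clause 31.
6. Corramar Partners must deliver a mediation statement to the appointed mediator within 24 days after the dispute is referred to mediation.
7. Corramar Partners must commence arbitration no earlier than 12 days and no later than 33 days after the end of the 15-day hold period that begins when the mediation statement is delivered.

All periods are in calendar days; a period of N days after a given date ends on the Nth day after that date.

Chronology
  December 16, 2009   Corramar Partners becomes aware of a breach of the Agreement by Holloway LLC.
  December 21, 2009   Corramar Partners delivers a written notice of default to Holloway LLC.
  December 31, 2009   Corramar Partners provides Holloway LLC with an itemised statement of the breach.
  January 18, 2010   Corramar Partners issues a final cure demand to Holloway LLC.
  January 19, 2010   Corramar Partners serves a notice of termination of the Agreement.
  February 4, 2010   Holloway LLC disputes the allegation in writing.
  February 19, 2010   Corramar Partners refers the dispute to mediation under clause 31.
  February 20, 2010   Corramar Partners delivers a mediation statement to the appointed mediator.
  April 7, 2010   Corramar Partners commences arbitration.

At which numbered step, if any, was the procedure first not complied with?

Step 1: 7 days after December 16, 2009 (when the breach is discovered) is December 23, 2009; done December 21, 2009 — timely.
Step 2: the window is 7–27 days after December 21, 2009 (when the default notice is delivered), so December 28, 2009 through January 17, 2010; done December 31, 2009, which is between those dates.
Step 3: the window is 20–33 days after December 31, 2009 (when the itemised statement is provided), so January 20, 2010 through February 2, 2010; done January 18, 2010 — 2 days before the window opened.

Step 3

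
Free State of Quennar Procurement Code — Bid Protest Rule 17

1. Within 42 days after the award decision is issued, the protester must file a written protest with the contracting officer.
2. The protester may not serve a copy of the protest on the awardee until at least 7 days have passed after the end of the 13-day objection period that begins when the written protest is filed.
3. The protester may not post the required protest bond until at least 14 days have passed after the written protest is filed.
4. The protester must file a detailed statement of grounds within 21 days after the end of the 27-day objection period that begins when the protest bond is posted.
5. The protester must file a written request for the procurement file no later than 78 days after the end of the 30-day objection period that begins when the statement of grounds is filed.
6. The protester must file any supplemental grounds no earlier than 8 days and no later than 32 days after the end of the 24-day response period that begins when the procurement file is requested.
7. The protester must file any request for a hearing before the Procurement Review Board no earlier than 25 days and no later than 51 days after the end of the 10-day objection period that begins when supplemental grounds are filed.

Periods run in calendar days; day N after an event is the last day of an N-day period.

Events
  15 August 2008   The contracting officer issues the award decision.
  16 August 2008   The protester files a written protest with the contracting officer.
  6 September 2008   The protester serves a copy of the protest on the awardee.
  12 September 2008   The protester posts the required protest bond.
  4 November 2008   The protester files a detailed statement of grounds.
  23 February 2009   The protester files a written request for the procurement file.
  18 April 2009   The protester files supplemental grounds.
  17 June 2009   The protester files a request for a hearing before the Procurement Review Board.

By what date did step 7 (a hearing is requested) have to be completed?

Supplemental grounds are filed on 18 April 2009; the 10-day objection period therefore ends 28 April 2009, and step 7 runs from that date. The window is 25–51 days after 28 April 2009; it closes on 18 June 2009.

18 June 2009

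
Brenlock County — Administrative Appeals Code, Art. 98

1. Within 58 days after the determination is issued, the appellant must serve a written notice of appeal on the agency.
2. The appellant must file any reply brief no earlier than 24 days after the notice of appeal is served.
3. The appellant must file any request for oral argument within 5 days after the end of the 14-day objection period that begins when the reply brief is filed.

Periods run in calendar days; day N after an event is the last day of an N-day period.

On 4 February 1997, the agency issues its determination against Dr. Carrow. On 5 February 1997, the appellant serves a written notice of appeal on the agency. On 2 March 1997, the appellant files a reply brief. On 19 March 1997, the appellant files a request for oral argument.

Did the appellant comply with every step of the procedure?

Yes

Step 1: 58 days after 4 February 1997 (when the determination is issued) is 3 April 1997; 5 February 1997 is within that limit.
Step 2: the earliest permitted date is 24 days after 5 February 1997 (when the notice of appeal is served), i.e. 1 March 1997; done 2 March 1997, after the minimum wait.
Step 3: 5 days after 16 March 1997 (end of the 14-day objection period, which began when the reply brief is filed on 2 March 1997) is 21 March 1997; completed 19 March 1997, before the deadline.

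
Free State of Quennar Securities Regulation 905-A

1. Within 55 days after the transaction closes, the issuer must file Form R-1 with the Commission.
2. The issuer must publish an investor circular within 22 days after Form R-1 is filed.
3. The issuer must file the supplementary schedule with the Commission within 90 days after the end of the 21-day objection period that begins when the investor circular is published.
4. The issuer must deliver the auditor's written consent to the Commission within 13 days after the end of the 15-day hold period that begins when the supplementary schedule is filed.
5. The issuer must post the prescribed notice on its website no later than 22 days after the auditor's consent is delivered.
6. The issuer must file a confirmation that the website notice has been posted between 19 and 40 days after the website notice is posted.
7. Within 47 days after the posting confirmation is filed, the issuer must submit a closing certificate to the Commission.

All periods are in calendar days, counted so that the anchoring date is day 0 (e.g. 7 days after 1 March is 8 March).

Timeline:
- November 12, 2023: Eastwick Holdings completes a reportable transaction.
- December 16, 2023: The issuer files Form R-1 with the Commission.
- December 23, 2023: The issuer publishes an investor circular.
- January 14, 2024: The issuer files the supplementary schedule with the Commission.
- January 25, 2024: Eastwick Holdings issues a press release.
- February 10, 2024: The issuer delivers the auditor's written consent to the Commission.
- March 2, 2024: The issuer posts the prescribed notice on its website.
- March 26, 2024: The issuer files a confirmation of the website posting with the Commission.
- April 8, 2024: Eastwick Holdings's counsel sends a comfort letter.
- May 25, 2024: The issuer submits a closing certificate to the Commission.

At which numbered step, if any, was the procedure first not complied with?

Step 7

(1) due by November 12, 2023 + 55 days = January 6, 2024; December 16, 2023 is within that limit.
(2) due by December 16, 2023 + 22 days = January 7, 2024; done December 23, 2023 — timely.
(3) due by January 13, 2024 + 90 days = April 12, 2024; January 14, 2024 is within that limit.
(4) due by January 29, 2024 + 13 days = February 11, 2024; completed February 10, 2024, before the deadline.
(5) due by February 10, 2024 + 22 days = March 3, 2024; done March 2, 2024 — timely.
(6) the permitted window runs from March 2, 2024 + 19 = March 21, 2024 to March 2, 2024 + 40 = April 11, 2024; done March 26, 2024 — within the window.
(7) due by March 26, 2024 + 47 days = May 12, 2024; May 25, 2024 misses that deadline by 13 days.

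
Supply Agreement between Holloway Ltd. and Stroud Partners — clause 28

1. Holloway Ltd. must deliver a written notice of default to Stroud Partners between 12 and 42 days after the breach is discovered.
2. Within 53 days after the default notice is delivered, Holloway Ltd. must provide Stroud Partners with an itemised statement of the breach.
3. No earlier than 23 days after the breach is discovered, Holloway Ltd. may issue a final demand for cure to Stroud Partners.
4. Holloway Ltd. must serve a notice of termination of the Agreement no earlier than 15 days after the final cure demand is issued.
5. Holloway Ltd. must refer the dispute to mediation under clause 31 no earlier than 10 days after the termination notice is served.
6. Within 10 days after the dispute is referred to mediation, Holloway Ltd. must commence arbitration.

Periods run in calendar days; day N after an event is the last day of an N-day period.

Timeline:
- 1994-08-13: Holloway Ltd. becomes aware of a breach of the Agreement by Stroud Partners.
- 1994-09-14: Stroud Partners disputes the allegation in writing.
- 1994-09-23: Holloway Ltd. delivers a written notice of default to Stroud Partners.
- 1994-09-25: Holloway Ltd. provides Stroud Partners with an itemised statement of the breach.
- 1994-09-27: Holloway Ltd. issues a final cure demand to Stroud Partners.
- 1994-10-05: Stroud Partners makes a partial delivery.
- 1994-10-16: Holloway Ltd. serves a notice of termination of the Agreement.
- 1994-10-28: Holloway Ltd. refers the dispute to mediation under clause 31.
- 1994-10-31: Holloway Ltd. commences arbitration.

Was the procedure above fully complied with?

(1) the permitted window runs from 1994-08-13 + 12 = 1994-08-25 to 1994-08-13 + 42 = 1994-09-24; done 1994-09-23 — within the window.
(2) due by 1994-09-23 + 53 days = 1994-11-15; done 1994-09-25 — timely.
(3) permitted from 1994-08-13 + 23 days = 1994-09-05 onward; done 1994-09-27, after the minimum wait.
(4) permitted from 1994-09-27 + 15 days = 1994-10-12 onward; done 1994-10-16, after the minimum wait.
(5) permitted from 1994-10-16 + 10 days = 1994-10-26 onward; done 1994-10-28, after the minimum wait.
(6) due by 1994-10-28 + 10 days = 1994-11-07; completed 1994-10-31, before the deadline.

Yes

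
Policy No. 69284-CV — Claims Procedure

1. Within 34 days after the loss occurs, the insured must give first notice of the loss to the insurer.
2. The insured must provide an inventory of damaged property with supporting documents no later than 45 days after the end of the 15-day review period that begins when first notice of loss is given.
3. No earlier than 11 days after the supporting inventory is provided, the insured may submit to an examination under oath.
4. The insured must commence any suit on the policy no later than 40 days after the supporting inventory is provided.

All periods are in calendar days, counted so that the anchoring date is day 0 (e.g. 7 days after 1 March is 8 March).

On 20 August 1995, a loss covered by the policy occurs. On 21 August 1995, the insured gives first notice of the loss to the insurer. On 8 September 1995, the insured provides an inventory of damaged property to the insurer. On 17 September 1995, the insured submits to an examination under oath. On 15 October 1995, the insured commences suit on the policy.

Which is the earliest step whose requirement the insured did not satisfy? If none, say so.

Step 1 — counting 34 days from 20 August 1995 (when the loss occurs) gives a deadline of 23 September 1995; completed 21 August 1995, before the deadline.
Step 2 — counting 45 days from 5 September 1995 (end of the 15-day review period, which began when first notice of loss is given on 21 August 1995) gives a deadline of 20 October 1995; completed 8 September 1995, before the deadline.
Step 3 — must wait 11 days from 8 September 1995 (when the supporting inventory is provided), so not before 19 September 1995; done 17 September 1995 — 2 days too early.

Step 3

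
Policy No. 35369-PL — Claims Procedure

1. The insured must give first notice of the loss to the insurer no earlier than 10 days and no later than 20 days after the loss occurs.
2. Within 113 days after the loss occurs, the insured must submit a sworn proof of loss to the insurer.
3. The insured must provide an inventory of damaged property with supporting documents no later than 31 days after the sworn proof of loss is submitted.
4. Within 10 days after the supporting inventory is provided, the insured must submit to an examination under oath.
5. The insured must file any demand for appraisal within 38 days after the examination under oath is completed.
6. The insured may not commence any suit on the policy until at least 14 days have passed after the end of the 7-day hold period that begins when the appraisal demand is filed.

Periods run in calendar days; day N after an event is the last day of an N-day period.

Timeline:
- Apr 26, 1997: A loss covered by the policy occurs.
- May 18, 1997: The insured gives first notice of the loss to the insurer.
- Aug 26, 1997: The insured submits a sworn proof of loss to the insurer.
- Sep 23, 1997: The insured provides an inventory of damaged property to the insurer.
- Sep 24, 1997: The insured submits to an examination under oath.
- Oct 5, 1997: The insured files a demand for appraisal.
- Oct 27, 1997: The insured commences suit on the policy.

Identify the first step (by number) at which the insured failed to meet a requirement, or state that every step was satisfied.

(1) the permitted window runs from Apr 26, 1997 + 10 = May 6, 1997 to Apr 26, 1997 + 20 = May 16, 1997; done May 18, 1997 — 2 days after the window closed.

Step 1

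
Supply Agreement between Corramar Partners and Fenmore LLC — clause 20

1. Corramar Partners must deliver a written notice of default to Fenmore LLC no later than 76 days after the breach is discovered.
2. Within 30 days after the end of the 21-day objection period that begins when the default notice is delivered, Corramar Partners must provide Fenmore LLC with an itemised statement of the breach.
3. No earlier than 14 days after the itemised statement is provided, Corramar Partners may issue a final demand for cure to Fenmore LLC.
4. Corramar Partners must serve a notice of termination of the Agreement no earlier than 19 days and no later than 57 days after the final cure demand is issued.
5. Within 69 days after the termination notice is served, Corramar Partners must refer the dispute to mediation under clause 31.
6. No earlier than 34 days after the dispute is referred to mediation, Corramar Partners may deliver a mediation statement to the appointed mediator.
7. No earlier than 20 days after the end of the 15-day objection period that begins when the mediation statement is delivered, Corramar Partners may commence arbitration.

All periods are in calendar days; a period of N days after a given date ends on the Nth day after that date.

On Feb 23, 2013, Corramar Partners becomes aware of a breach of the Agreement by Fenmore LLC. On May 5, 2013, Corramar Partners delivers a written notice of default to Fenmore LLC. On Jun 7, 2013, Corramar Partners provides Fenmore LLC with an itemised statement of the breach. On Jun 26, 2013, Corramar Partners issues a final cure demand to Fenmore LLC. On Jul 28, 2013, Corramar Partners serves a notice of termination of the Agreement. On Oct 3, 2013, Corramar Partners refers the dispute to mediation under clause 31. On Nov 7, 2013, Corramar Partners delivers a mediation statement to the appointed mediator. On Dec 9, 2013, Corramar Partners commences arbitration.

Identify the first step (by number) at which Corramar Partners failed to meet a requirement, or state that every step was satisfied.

Step 7

Step 1: 76 days after Feb 23, 2013 (when the breach is discovered) is May 10, 2013; completed May 5, 2013, before the deadline.
Step 2: 30 days after May 26, 2013 (end of the 21-day objection period, which began when the default notice is delivered on May 5, 2013) is Jun 25, 2013; Jun 7, 2013 is within that limit.
Step 3: the earliest permitted date is 14 days after Jun 7, 2013 (when the itemised statement is provided), i.e. Jun 21, 2013; done Jun 26, 2013 — permitted.
Step 4: the window is 19–57 days after Jun 26, 2013 (when the final cure demand is issued), so Jul 15, 2013 through Aug 22, 2013; Jul 28, 2013 falls inside that range.
Step 5: 69 days after Jul 28, 2013 (when the termination notice is served) is Oct 5, 2013; completed Oct 3, 2013, before the deadline.
Step 6: the earliest permitted date is 34 days after Oct 3, 2013 (when the dispute is referred to mediation), i.e. Nov 6, 2013; done Nov 7, 2013 — permitted.
Step 7: the earliest permitted date is 20 days after Nov 22, 2013 (end of the 15-day objection period, which began when the mediation statement is delivered on Nov 7, 2013), i.e. Dec 12, 2013; acted on Dec 9, 2013, 3 days prematurely.
The procedure was therefore not followed at step 7.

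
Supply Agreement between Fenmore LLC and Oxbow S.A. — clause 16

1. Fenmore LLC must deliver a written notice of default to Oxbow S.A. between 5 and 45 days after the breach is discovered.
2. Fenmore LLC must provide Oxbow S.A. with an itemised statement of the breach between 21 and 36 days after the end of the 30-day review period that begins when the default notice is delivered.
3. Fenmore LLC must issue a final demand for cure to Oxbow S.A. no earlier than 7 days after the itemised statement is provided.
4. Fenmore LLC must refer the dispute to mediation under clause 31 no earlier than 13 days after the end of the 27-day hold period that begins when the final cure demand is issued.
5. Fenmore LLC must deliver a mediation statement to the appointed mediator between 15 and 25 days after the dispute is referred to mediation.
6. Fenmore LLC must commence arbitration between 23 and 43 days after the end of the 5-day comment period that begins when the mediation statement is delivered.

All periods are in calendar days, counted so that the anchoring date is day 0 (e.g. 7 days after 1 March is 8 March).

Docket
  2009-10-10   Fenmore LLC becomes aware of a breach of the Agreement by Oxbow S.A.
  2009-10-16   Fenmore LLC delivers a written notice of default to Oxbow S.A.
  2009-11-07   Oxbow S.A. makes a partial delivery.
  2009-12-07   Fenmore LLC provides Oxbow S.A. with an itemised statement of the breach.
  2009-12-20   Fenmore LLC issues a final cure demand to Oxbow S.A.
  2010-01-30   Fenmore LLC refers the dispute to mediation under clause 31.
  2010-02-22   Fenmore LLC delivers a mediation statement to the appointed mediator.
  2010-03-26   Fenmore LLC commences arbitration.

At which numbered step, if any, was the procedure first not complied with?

Step 1: the window is 5–45 days after 2009-10-10 (when the breach is discovered), so 2009-10-15 through 2009-11-24; 2009-10-16 falls inside that range.
Step 2: the window is 21–36 days after 2009-11-15 (end of the 30-day review period, which began when the default notice is delivered on 2009-10-16), so 2009-12-06 through 2009-12-21; done 2009-12-07 — within the window.
Step 3: the earliest permitted date is 7 days after 2009-12-07 (when the itemised statement is provided), i.e. 2009-12-14; 2009-12-20 is on or after that date.
Step 4: the earliest permitted date is 13 days after 2010-01-16 (end of the 27-day hold period, which began when the final cure demand is issued on 2009-12-20), i.e. 2010-01-29; 2010-01-30 is on or after that date.
Step 5: the window is 15–25 days after 2010-01-30 (when the dispute is referred to mediation), so 2010-02-14 through 2010-02-24; done 2010-02-22 — within the window.
Step 6: the window is 23–43 days after 2010-02-27 (end of the 5-day comment period, which began when the mediation statement is delivered on 2010-02-22), so 2010-03-22 through 2010-04-11; done 2010-03-26 — within the window.

None — every step was satisfied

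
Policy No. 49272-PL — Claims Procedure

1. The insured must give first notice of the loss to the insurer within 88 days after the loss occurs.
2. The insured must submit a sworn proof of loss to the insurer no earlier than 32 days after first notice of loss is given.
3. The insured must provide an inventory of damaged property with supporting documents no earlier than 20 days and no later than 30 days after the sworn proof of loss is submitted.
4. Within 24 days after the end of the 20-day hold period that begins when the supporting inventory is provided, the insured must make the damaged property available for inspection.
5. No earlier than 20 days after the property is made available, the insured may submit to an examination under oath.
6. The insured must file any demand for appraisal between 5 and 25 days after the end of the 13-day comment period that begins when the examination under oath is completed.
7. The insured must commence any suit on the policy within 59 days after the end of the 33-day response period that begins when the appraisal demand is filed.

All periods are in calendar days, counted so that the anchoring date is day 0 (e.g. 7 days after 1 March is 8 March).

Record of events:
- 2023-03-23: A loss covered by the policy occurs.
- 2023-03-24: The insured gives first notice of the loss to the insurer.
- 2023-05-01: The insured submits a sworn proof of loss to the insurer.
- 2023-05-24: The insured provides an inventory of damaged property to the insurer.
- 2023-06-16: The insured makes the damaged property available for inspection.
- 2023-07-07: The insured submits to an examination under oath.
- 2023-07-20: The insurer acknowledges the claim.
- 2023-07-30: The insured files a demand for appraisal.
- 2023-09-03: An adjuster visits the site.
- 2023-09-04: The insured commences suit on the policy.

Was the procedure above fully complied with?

Step 1 — counting 88 days from 2023-03-23 (when the loss occurs) gives a deadline of 2023-06-19; completed 2023-03-24, before the deadline.
Step 2 — must wait 32 days from 2023-03-24 (when first notice of loss is given), so not before 2023-04-25; 2023-05-01 is on or after that date.
Step 3 — 20 and 30 days from 2023-05-01 (when the sworn proof of loss is submitted) are 2023-05-21 and 2023-05-31 respectively; done 2023-05-24 — within the window.
Step 4 — counting 24 days from 2023-06-13 (end of the 20-day hold period, which began when the supporting inventory is provided on 2023-05-24) gives a deadline of 2023-07-07; done 2023-06-16 — timely.
Step 5 — must wait 20 days from 2023-06-16 (when the property is made available), so not before 2023-07-06; done 2023-07-07 — permitted.
Step 6 — 5 and 25 days from 2023-07-20 (end of the 13-day comment period, which began when the examination under oath is completed on 2023-07-07) are 2023-07-25 and 2023-08-14 respectively; done 2023-07-30 — within the window.
Step 7 — counting 59 days from 2023-09-01 (end of the 33-day response period, which began when the appraisal demand is filed on 2023-07-30) gives a deadline of 2023-10-30; 2023-09-04 is within that limit.

Yes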